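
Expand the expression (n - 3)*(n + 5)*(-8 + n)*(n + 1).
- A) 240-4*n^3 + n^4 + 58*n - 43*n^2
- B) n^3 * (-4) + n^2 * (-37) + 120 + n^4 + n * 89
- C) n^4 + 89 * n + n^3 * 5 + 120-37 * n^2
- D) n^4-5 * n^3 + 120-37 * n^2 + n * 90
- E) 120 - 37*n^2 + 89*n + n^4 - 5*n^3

Expanding (n - 3)*(n + 5)*(-8 + n)*(n + 1):
= 120 - 37*n^2 + 89*n + n^4 - 5*n^3
E) 120 - 37*n^2 + 89*n + n^4 - 5*n^3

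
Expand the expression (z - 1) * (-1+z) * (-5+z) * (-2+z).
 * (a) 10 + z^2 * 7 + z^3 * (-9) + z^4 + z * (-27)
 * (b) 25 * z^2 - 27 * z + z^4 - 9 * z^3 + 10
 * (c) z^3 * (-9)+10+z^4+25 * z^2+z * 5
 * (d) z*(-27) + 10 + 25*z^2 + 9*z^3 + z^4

Expanding (z - 1) * (-1+z) * (-5+z) * (-2+z):
= 25 * z^2 - 27 * z + z^4 - 9 * z^3 + 10
b) 25 * z^2 - 27 * z + z^4 - 9 * z^3 + 10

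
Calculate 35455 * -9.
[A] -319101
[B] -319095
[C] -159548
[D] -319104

35455 * -9 = -319095
B) -319095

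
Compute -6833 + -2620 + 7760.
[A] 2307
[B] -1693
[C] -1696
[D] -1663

First: -6833 + -2620 = -9453
Then: -9453 + 7760 = -1693
B) -1693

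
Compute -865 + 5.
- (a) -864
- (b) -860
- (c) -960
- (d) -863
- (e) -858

-865 + 5 = -860
b) -860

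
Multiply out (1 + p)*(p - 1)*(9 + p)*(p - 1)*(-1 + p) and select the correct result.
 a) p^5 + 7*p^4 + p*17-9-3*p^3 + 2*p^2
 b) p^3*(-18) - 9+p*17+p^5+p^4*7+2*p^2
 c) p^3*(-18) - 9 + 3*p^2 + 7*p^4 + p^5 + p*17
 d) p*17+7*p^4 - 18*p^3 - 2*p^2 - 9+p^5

Expanding (1 + p)*(p - 1)*(9 + p)*(p - 1)*(-1 + p):
= p^3*(-18) - 9+p*17+p^5+p^4*7+2*p^2
b) p^3*(-18) - 9+p*17+p^5+p^4*7+2*p^2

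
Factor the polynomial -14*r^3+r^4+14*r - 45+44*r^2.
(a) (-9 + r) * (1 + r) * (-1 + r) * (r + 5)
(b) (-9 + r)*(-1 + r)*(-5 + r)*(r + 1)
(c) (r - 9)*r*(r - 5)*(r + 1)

We need to factor -14*r^3+r^4+14*r - 45+44*r^2.
The factored form is (-9 + r)*(-1 + r)*(-5 + r)*(r + 1).
b) (-9 + r)*(-1 + r)*(-5 + r)*(r + 1)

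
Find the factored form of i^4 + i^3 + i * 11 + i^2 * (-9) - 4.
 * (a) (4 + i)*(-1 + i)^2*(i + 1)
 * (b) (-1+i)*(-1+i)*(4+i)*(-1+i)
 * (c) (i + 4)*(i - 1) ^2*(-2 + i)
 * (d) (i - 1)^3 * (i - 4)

We need to factor i^4 + i^3 + i * 11 + i^2 * (-9) - 4.
The factored form is (-1+i)*(-1+i)*(4+i)*(-1+i).
b) (-1+i)*(-1+i)*(4+i)*(-1+i)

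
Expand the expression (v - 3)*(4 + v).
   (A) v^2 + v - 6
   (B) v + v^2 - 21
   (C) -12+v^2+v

Expanding (v - 3)*(4 + v):
= -12+v^2+v
C) -12+v^2+v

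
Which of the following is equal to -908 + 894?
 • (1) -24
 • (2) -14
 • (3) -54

-908 + 894 = -14
2) -14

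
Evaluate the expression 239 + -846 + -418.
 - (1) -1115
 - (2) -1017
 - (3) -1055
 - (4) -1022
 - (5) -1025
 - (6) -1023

First: 239 + -846 = -607
Then: -607 + -418 = -1025
5) -1025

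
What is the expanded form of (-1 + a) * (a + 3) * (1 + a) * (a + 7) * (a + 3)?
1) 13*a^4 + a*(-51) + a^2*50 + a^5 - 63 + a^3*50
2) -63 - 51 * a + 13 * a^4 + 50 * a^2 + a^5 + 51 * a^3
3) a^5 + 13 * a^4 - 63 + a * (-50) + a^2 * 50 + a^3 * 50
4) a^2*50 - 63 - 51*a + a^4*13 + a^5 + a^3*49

Expanding (-1 + a) * (a + 3) * (1 + a) * (a + 7) * (a + 3):
= 13*a^4 + a*(-51) + a^2*50 + a^5 - 63 + a^3*50
1) 13*a^4 + a*(-51) + a^2*50 + a^5 - 63 + a^3*50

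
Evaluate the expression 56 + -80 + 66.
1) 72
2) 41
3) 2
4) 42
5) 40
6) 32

First: 56 + -80 = -24
Then: -24 + 66 = 42
4) 42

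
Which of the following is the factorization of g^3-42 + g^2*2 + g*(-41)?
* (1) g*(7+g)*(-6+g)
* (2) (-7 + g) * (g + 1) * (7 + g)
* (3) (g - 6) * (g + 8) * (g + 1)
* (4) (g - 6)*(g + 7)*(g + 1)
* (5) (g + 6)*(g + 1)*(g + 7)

We need to factor g^3-42 + g^2*2 + g*(-41).
The factored form is (g - 6)*(g + 7)*(g + 1).
4) (g - 6)*(g + 7)*(g + 1)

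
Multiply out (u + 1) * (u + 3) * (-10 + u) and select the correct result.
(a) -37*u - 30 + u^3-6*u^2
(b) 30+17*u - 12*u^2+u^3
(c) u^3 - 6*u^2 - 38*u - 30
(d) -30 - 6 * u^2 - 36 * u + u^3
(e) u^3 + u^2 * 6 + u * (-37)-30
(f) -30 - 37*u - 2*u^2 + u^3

Expanding (u + 1) * (u + 3) * (-10 + u):
= -37*u - 30 + u^3-6*u^2
a) -37*u - 30 + u^3-6*u^2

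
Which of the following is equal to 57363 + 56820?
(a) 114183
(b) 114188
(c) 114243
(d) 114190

57363 + 56820 = 114183
a) 114183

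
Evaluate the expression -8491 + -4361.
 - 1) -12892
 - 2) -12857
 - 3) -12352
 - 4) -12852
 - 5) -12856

-8491 + -4361 = -12852
4) -12852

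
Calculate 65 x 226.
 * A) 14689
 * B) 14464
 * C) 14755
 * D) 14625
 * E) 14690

65 * 226 = 14690
E) 14690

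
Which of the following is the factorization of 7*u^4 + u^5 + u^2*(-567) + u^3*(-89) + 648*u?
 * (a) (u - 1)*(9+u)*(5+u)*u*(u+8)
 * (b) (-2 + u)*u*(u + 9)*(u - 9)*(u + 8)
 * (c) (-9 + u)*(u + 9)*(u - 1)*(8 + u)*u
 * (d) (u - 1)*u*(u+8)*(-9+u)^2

We need to factor 7*u^4 + u^5 + u^2*(-567) + u^3*(-89) + 648*u.
The factored form is (-9 + u)*(u + 9)*(u - 1)*(8 + u)*u.
c) (-9 + u)*(u + 9)*(u - 1)*(8 + u)*u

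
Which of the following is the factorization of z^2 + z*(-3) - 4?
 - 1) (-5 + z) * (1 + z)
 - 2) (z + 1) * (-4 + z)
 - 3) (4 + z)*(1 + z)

We need to factor z^2 + z*(-3) - 4.
The factored form is (z + 1) * (-4 + z).
2) (z + 1) * (-4 + z)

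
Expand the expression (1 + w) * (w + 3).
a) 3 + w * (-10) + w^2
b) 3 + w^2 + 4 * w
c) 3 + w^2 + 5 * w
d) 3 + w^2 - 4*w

Expanding (1 + w) * (w + 3):
= 3 + w^2 + 4 * w
b) 3 + w^2 + 4 * w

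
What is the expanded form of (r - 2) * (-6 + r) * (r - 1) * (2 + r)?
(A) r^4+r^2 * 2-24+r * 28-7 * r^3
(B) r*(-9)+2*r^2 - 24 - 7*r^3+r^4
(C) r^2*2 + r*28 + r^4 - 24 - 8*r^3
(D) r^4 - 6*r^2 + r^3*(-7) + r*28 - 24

Expanding (r - 2) * (-6 + r) * (r - 1) * (2 + r):
= r^4+r^2 * 2-24+r * 28-7 * r^3
A) r^4+r^2 * 2-24+r * 28-7 * r^3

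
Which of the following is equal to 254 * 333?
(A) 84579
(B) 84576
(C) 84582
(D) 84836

254 * 333 = 84582
C) 84582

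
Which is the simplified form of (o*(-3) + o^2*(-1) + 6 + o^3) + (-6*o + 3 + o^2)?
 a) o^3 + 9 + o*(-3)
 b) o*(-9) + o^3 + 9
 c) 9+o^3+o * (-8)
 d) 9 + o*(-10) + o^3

Adding the polynomials and combining like terms:
(o*(-3) + o^2*(-1) + 6 + o^3) + (-6*o + 3 + o^2)
= o*(-9) + o^3 + 9
b) o*(-9) + o^3 + 9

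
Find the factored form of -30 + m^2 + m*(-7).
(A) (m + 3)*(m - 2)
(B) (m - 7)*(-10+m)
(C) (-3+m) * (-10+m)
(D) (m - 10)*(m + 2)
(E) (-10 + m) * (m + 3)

We need to factor -30 + m^2 + m*(-7).
The factored form is (-10 + m) * (m + 3).
E) (-10 + m) * (m + 3)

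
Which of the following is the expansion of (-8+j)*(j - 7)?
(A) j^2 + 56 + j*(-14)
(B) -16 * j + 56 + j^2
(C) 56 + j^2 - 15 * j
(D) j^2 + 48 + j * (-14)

Expanding (-8+j)*(j - 7):
= 56 + j^2 - 15 * j
C) 56 + j^2 - 15 * j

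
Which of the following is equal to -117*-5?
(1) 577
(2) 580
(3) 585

-117 * -5 = 585
3) 585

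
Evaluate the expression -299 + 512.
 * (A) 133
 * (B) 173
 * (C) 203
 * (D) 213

-299 + 512 = 213
D) 213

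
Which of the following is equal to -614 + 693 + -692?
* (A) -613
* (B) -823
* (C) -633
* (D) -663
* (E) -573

First: -614 + 693 = 79
Then: 79 + -692 = -613
A) -613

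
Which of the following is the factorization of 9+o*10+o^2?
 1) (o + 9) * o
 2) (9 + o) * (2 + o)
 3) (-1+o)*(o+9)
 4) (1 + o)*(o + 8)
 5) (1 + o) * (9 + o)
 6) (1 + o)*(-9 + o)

We need to factor 9+o*10+o^2.
The factored form is (1 + o) * (9 + o).
5) (1 + o) * (9 + o)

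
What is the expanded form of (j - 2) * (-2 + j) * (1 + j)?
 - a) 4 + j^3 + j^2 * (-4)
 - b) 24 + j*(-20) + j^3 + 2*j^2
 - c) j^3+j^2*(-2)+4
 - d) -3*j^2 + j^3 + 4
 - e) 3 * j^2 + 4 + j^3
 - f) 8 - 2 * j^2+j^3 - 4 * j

Expanding (j - 2) * (-2 + j) * (1 + j):
= -3*j^2 + j^3 + 4
d) -3*j^2 + j^3 + 4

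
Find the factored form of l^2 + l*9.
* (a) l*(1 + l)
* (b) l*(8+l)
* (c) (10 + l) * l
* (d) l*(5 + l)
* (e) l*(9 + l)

We need to factor l^2 + l*9.
The factored form is l*(9 + l).
e) l*(9 + l)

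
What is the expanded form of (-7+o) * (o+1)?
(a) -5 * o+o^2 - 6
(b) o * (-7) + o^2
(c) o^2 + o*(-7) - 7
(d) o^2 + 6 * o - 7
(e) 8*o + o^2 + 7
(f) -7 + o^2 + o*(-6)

Expanding (-7+o) * (o+1):
= -7 + o^2 + o*(-6)
f) -7 + o^2 + o*(-6)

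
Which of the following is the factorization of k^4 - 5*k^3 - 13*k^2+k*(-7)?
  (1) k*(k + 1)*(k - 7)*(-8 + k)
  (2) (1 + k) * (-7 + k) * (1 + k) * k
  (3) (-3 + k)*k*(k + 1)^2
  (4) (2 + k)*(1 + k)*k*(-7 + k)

We need to factor k^4 - 5*k^3 - 13*k^2+k*(-7).
The factored form is (1 + k) * (-7 + k) * (1 + k) * k.
2) (1 + k) * (-7 + k) * (1 + k) * k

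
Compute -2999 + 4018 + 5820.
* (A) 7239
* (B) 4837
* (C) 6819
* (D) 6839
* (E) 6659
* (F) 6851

First: -2999 + 4018 = 1019
Then: 1019 + 5820 = 6839
D) 6839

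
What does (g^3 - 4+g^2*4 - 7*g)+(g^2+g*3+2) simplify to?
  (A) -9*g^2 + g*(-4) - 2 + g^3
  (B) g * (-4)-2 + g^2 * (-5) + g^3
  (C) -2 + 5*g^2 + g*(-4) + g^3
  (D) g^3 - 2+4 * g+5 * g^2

Adding the polynomials and combining like terms:
(g^3 - 4 + g^2*4 - 7*g) + (g^2 + g*3 + 2)
= -2 + 5*g^2 + g*(-4) + g^3
C) -2 + 5*g^2 + g*(-4) + g^3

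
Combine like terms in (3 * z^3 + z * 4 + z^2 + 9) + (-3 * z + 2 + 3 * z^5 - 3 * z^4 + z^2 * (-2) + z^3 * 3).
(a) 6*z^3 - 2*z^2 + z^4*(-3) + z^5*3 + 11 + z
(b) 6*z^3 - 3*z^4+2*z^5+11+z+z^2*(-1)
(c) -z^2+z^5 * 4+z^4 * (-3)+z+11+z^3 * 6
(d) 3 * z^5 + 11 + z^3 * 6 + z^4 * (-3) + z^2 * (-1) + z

Adding the polynomials and combining like terms:
(3*z^3 + z*4 + z^2 + 9) + (-3*z + 2 + 3*z^5 - 3*z^4 + z^2*(-2) + z^3*3)
= 3 * z^5 + 11 + z^3 * 6 + z^4 * (-3) + z^2 * (-1) + z
d) 3 * z^5 + 11 + z^3 * 6 + z^4 * (-3) + z^2 * (-1) + z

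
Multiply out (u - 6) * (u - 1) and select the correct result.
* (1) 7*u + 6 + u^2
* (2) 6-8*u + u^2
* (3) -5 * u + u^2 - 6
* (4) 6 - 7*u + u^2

Expanding (u - 6) * (u - 1):
= 6 - 7*u + u^2
4) 6 - 7*u + u^2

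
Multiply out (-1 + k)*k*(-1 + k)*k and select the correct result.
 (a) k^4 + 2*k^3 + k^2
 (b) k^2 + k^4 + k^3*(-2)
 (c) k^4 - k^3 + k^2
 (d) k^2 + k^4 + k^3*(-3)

Expanding (-1 + k)*k*(-1 + k)*k:
= k^2 + k^4 + k^3*(-2)
b) k^2 + k^4 + k^3*(-2)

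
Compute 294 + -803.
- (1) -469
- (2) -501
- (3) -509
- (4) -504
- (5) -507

294 + -803 = -509
3) -509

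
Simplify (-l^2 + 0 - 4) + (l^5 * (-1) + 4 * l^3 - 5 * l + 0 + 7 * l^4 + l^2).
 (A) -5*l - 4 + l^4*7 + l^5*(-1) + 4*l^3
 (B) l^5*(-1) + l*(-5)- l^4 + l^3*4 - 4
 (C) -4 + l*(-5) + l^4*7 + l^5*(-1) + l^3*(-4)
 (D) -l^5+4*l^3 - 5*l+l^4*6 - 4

Adding the polynomials and combining like terms:
(-l^2 + 0 - 4) + (l^5*(-1) + 4*l^3 - 5*l + 0 + 7*l^4 + l^2)
= -5*l - 4 + l^4*7 + l^5*(-1) + 4*l^3
A) -5*l - 4 + l^4*7 + l^5*(-1) + 4*l^3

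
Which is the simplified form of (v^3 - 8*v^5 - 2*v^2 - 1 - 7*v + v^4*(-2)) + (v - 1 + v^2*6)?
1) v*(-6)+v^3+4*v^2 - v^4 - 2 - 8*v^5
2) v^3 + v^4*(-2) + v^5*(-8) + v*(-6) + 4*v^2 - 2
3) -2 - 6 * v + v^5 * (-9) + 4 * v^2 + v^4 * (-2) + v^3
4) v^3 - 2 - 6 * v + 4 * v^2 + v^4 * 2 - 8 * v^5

Adding the polynomials and combining like terms:
(v^3 - 8*v^5 - 2*v^2 - 1 - 7*v + v^4*(-2)) + (v - 1 + v^2*6)
= v^3 + v^4*(-2) + v^5*(-8) + v*(-6) + 4*v^2 - 2
2) v^3 + v^4*(-2) + v^5*(-8) + v*(-6) + 4*v^2 - 2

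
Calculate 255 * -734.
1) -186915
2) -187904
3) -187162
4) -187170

255 * -734 = -187170
4) -187170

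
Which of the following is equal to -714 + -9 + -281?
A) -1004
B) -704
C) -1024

First: -714 + -9 = -723
Then: -723 + -281 = -1004
A) -1004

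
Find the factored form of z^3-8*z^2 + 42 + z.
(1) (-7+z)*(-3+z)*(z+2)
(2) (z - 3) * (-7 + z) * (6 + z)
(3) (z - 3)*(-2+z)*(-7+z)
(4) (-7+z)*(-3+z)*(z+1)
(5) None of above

We need to factor z^3-8*z^2 + 42 + z.
The factored form is (-7+z)*(-3+z)*(z+2).
1) (-7+z)*(-3+z)*(z+2)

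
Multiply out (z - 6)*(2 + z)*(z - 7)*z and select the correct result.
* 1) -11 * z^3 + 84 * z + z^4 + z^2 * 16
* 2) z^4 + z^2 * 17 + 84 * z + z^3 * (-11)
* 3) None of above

Expanding (z - 6)*(2 + z)*(z - 7)*z:
= -11 * z^3 + 84 * z + z^4 + z^2 * 16
1) -11 * z^3 + 84 * z + z^4 + z^2 * 16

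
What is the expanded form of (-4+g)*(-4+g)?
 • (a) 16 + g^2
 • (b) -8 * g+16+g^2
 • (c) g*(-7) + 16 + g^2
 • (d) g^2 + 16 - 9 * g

Expanding (-4+g)*(-4+g):
= -8 * g+16+g^2
b) -8 * g+16+g^2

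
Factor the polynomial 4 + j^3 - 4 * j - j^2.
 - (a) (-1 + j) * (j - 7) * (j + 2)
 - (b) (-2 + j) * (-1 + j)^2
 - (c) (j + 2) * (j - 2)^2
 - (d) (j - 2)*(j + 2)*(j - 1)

We need to factor 4 + j^3 - 4 * j - j^2.
The factored form is (j - 2)*(j + 2)*(j - 1).
d) (j - 2)*(j + 2)*(j - 1)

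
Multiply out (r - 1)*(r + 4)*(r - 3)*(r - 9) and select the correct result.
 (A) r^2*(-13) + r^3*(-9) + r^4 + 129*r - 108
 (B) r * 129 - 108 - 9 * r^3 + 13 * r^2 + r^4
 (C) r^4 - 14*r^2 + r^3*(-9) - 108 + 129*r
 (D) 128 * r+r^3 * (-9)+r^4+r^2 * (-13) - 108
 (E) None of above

Expanding (r - 1)*(r + 4)*(r - 3)*(r - 9):
= r^2*(-13) + r^3*(-9) + r^4 + 129*r - 108
A) r^2*(-13) + r^3*(-9) + r^4 + 129*r - 108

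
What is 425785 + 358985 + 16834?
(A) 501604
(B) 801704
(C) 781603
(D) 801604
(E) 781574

First: 425785 + 358985 = 784770
Then: 784770 + 16834 = 801604
D) 801604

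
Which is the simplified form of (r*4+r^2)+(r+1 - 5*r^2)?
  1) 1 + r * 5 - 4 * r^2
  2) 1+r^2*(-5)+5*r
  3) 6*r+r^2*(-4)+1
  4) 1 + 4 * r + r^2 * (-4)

Adding the polynomials and combining like terms:
(r*4 + r^2) + (r + 1 - 5*r^2)
= 1 + r * 5 - 4 * r^2
1) 1 + r * 5 - 4 * r^2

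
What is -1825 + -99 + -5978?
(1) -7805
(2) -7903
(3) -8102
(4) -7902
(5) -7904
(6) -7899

First: -1825 + -99 = -1924
Then: -1924 + -5978 = -7902
4) -7902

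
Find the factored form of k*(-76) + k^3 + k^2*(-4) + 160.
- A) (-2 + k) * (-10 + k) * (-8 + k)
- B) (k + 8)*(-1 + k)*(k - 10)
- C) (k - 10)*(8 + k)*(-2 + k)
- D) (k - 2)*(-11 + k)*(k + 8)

We need to factor k*(-76) + k^3 + k^2*(-4) + 160.
The factored form is (k - 10)*(8 + k)*(-2 + k).
C) (k - 10)*(8 + k)*(-2 + k)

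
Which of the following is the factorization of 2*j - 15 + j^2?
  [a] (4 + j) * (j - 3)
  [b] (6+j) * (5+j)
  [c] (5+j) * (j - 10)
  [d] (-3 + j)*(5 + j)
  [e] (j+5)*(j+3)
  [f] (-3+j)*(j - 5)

We need to factor 2*j - 15 + j^2.
The factored form is (-3 + j)*(5 + j).
d) (-3 + j)*(5 + j)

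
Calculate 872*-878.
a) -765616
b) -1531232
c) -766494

872 * -878 = -765616
a) -765616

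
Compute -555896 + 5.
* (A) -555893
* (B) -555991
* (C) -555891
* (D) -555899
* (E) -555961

-555896 + 5 = -555891
C) -555891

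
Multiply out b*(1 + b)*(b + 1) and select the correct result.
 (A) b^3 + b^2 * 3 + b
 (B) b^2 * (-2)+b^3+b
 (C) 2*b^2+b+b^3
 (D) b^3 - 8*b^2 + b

Expanding b*(1 + b)*(b + 1):
= 2*b^2+b+b^3
C) 2*b^2+b+b^3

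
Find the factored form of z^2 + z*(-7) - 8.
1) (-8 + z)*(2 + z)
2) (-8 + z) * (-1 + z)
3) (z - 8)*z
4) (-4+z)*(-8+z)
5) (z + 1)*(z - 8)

We need to factor z^2 + z*(-7) - 8.
The factored form is (z + 1)*(z - 8).
5) (z + 1)*(z - 8)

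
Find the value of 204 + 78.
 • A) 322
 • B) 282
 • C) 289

204 + 78 = 282
B) 282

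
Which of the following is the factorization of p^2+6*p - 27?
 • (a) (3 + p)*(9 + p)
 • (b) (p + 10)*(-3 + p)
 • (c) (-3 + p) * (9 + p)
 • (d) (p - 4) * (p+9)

We need to factor p^2+6*p - 27.
The factored form is (-3 + p) * (9 + p).
c) (-3 + p) * (9 + p)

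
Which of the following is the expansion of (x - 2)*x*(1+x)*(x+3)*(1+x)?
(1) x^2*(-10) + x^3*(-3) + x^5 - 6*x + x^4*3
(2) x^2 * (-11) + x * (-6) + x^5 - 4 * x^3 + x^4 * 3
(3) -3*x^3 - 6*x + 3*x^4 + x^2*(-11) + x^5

Expanding (x - 2)*x*(1+x)*(x+3)*(1+x):
= -3*x^3 - 6*x + 3*x^4 + x^2*(-11) + x^5
3) -3*x^3 - 6*x + 3*x^4 + x^2*(-11) + x^5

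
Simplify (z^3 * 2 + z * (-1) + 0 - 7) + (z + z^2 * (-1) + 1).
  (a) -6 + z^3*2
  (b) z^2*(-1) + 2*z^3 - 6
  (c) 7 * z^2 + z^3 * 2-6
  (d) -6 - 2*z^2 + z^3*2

Adding the polynomials and combining like terms:
(z^3*2 + z*(-1) + 0 - 7) + (z + z^2*(-1) + 1)
= z^2*(-1) + 2*z^3 - 6
b) z^2*(-1) + 2*z^3 - 6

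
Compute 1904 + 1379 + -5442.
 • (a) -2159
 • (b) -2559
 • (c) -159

First: 1904 + 1379 = 3283
Then: 3283 + -5442 = -2159
a) -2159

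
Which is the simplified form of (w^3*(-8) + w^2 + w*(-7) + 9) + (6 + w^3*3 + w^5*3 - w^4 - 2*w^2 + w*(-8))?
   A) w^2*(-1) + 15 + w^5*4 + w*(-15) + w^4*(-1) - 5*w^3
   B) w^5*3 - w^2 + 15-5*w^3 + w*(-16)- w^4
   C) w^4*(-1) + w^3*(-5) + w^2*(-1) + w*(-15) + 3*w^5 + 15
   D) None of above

Adding the polynomials and combining like terms:
(w^3*(-8) + w^2 + w*(-7) + 9) + (6 + w^3*3 + w^5*3 - w^4 - 2*w^2 + w*(-8))
= w^4*(-1) + w^3*(-5) + w^2*(-1) + w*(-15) + 3*w^5 + 15
C) w^4*(-1) + w^3*(-5) + w^2*(-1) + w*(-15) + 3*w^5 + 15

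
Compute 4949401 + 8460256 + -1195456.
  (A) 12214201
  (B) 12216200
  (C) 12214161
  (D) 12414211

First: 4949401 + 8460256 = 13409657
Then: 13409657 + -1195456 = 12214201
A) 12214201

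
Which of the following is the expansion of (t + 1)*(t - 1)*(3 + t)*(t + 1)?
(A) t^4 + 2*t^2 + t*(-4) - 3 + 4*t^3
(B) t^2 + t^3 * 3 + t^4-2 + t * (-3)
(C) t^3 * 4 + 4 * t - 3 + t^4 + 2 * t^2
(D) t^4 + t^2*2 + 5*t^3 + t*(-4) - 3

Expanding (t + 1)*(t - 1)*(3 + t)*(t + 1):
= t^4 + 2*t^2 + t*(-4) - 3 + 4*t^3
A) t^4 + 2*t^2 + t*(-4) - 3 + 4*t^3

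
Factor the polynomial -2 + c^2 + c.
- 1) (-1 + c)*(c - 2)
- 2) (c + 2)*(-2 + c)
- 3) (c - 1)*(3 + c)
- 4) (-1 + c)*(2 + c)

We need to factor -2 + c^2 + c.
The factored form is (-1 + c)*(2 + c).
4) (-1 + c)*(2 + c)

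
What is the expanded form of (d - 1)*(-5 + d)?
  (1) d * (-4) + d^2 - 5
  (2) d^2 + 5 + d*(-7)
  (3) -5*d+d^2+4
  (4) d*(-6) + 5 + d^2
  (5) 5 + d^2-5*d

Expanding (d - 1)*(-5 + d):
= d*(-6) + 5 + d^2
4) d*(-6) + 5 + d^2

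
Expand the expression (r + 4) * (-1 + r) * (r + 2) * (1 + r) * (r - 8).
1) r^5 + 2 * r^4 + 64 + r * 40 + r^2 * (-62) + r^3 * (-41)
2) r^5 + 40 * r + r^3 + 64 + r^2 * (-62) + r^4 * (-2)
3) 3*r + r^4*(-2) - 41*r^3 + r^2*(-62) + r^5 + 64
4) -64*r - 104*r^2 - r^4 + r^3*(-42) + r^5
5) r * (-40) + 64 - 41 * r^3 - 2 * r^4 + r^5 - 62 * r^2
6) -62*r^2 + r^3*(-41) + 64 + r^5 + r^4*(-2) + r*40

Expanding (r + 4) * (-1 + r) * (r + 2) * (1 + r) * (r - 8):
= -62*r^2 + r^3*(-41) + 64 + r^5 + r^4*(-2) + r*40
6) -62*r^2 + r^3*(-41) + 64 + r^5 + r^4*(-2) + r*40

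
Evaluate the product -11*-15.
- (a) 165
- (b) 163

-11 * -15 = 165
a) 165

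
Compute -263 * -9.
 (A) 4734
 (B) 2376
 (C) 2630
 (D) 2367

-263 * -9 = 2367
D) 2367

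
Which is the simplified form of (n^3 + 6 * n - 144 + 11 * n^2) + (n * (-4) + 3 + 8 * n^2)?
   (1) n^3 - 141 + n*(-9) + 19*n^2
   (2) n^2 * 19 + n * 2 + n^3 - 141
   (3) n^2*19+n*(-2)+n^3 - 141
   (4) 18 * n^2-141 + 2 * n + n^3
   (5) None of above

Adding the polynomials and combining like terms:
(n^3 + 6*n - 144 + 11*n^2) + (n*(-4) + 3 + 8*n^2)
= n^2 * 19 + n * 2 + n^3 - 141
2) n^2 * 19 + n * 2 + n^3 - 141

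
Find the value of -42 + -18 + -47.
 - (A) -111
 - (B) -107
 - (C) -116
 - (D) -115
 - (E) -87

First: -42 + -18 = -60
Then: -60 + -47 = -107
B) -107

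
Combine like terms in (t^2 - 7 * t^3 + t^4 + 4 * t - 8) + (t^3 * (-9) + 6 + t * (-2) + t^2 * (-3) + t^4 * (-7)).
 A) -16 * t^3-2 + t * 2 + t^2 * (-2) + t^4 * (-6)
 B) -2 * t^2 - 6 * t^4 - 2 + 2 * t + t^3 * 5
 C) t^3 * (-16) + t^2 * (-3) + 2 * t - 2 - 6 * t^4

Adding the polynomials and combining like terms:
(t^2 - 7*t^3 + t^4 + 4*t - 8) + (t^3*(-9) + 6 + t*(-2) + t^2*(-3) + t^4*(-7))
= -16 * t^3-2 + t * 2 + t^2 * (-2) + t^4 * (-6)
A) -16 * t^3-2 + t * 2 + t^2 * (-2) + t^4 * (-6)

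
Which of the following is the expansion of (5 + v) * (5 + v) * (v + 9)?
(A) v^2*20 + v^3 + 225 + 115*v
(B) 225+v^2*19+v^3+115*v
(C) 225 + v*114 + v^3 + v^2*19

Expanding (5 + v) * (5 + v) * (v + 9):
= 225+v^2*19+v^3+115*v
B) 225+v^2*19+v^3+115*v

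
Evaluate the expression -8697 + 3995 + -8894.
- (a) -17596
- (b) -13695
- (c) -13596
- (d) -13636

First: -8697 + 3995 = -4702
Then: -4702 + -8894 = -13596
c) -13596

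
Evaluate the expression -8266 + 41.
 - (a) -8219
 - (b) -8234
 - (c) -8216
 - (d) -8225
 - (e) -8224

-8266 + 41 = -8225
d) -8225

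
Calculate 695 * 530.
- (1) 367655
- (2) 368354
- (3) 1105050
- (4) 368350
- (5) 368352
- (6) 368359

695 * 530 = 368350
4) 368350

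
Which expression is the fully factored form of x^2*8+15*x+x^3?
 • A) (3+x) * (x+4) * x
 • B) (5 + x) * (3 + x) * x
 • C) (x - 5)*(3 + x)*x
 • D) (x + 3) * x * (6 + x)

We need to factor x^2*8+15*x+x^3.
The factored form is (5 + x) * (3 + x) * x.
B) (5 + x) * (3 + x) * x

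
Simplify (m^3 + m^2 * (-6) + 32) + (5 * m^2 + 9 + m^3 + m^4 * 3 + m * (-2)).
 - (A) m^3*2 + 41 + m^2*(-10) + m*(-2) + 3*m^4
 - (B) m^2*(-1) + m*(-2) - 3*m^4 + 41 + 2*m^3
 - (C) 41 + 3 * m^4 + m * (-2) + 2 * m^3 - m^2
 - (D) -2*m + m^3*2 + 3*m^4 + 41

Adding the polynomials and combining like terms:
(m^3 + m^2*(-6) + 32) + (5*m^2 + 9 + m^3 + m^4*3 + m*(-2))
= 41 + 3 * m^4 + m * (-2) + 2 * m^3 - m^2
C) 41 + 3 * m^4 + m * (-2) + 2 * m^3 - m^2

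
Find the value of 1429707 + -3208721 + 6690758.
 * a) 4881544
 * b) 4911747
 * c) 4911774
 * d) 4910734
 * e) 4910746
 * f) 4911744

First: 1429707 + -3208721 = -1779014
Then: -1779014 + 6690758 = 4911744
f) 4911744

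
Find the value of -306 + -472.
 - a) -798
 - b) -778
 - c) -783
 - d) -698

-306 + -472 = -778
b) -778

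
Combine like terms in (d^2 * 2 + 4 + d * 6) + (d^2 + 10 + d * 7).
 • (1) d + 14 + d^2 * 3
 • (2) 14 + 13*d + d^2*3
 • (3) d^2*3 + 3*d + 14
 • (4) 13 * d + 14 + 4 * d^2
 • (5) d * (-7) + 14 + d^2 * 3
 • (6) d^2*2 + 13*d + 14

Adding the polynomials and combining like terms:
(d^2*2 + 4 + d*6) + (d^2 + 10 + d*7)
= 14 + 13*d + d^2*3
2) 14 + 13*d + d^2*3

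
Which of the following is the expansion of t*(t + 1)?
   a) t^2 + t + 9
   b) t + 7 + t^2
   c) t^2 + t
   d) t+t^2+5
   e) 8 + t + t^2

Expanding t*(t + 1):
= t^2 + t
c) t^2 + t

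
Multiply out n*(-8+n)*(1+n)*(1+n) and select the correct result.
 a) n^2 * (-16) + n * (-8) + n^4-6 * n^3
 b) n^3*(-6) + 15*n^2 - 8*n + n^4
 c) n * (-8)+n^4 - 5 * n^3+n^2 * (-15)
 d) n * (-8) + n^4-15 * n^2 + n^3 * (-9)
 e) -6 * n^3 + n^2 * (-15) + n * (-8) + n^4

Expanding n*(-8+n)*(1+n)*(1+n):
= -6 * n^3 + n^2 * (-15) + n * (-8) + n^4
e) -6 * n^3 + n^2 * (-15) + n * (-8) + n^4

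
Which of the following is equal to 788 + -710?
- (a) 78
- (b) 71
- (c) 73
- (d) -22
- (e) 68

788 + -710 = 78
a) 78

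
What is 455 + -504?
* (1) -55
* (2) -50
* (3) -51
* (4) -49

455 + -504 = -49
4) -49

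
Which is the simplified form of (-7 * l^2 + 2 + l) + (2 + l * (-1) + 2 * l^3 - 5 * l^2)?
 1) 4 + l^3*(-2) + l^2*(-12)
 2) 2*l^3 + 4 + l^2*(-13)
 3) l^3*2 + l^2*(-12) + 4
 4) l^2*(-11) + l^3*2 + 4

Adding the polynomials and combining like terms:
(-7*l^2 + 2 + l) + (2 + l*(-1) + 2*l^3 - 5*l^2)
= l^3*2 + l^2*(-12) + 4
3) l^3*2 + l^2*(-12) + 4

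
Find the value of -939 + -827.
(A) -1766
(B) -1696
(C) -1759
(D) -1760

-939 + -827 = -1766
A) -1766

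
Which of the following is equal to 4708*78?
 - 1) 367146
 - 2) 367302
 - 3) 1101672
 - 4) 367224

4708 * 78 = 367224
4) 367224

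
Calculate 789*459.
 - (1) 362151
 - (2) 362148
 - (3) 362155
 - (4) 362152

789 * 459 = 362151
1) 362151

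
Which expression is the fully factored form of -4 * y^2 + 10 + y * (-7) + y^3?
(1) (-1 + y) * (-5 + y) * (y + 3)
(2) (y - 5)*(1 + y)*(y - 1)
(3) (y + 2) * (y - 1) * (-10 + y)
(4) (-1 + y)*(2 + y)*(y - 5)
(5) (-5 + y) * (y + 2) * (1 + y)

We need to factor -4 * y^2 + 10 + y * (-7) + y^3.
The factored form is (-1 + y)*(2 + y)*(y - 5).
4) (-1 + y)*(2 + y)*(y - 5)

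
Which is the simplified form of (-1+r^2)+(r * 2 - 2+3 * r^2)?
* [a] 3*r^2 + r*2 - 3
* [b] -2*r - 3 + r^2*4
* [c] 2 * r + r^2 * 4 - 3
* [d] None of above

Adding the polynomials and combining like terms:
(-1 + r^2) + (r*2 - 2 + 3*r^2)
= 2 * r + r^2 * 4 - 3
c) 2 * r + r^2 * 4 - 3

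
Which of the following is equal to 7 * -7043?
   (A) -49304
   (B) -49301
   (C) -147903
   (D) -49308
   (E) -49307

7 * -7043 = -49301
B) -49301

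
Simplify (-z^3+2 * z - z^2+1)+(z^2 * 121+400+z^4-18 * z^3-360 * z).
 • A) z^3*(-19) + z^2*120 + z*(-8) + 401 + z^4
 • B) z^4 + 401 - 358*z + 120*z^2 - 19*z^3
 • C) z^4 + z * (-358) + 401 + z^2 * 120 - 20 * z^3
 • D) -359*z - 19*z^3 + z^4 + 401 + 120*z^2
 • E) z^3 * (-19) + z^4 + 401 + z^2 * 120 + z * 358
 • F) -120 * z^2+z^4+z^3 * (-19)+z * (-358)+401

Adding the polynomials and combining like terms:
(-z^3 + 2*z - z^2 + 1) + (z^2*121 + 400 + z^4 - 18*z^3 - 360*z)
= z^4 + 401 - 358*z + 120*z^2 - 19*z^3
B) z^4 + 401 - 358*z + 120*z^2 - 19*z^3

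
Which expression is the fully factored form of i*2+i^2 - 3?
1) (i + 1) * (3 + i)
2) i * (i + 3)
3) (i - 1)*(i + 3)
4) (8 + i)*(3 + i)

We need to factor i*2+i^2 - 3.
The factored form is (i - 1)*(i + 3).
3) (i - 1)*(i + 3)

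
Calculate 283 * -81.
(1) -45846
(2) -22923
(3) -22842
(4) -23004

283 * -81 = -22923
2) -22923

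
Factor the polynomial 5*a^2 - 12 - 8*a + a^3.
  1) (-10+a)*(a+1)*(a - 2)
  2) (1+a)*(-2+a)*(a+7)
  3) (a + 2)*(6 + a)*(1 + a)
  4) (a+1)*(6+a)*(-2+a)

We need to factor 5*a^2 - 12 - 8*a + a^3.
The factored form is (a+1)*(6+a)*(-2+a).
4) (a+1)*(6+a)*(-2+a)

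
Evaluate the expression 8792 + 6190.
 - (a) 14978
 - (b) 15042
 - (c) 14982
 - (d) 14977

8792 + 6190 = 14982
c) 14982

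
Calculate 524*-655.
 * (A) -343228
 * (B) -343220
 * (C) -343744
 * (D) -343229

524 * -655 = -343220
B) -343220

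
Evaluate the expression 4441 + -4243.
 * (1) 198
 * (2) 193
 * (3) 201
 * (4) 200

4441 + -4243 = 198
1) 198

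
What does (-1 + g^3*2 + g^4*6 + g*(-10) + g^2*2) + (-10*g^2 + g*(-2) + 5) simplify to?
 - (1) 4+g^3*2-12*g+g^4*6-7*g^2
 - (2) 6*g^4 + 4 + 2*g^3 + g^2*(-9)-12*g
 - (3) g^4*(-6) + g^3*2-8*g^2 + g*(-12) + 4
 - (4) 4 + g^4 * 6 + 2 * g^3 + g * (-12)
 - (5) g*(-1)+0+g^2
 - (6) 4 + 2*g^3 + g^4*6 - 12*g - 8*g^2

Adding the polynomials and combining like terms:
(-1 + g^3*2 + g^4*6 + g*(-10) + g^2*2) + (-10*g^2 + g*(-2) + 5)
= 4 + 2*g^3 + g^4*6 - 12*g - 8*g^2
6) 4 + 2*g^3 + g^4*6 - 12*g - 8*g^2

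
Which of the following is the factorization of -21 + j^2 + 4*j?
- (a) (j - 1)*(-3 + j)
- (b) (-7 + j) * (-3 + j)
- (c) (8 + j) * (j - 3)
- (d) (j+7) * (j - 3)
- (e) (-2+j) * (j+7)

We need to factor -21 + j^2 + 4*j.
The factored form is (j+7) * (j - 3).
d) (j+7) * (j - 3)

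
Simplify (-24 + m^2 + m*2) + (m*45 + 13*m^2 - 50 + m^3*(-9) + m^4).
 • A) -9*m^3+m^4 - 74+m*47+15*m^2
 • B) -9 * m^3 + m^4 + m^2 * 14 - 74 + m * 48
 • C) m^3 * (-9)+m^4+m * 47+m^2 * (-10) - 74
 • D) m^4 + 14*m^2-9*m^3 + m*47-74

Adding the polynomials and combining like terms:
(-24 + m^2 + m*2) + (m*45 + 13*m^2 - 50 + m^3*(-9) + m^4)
= m^4 + 14*m^2-9*m^3 + m*47-74
D) m^4 + 14*m^2-9*m^3 + m*47-74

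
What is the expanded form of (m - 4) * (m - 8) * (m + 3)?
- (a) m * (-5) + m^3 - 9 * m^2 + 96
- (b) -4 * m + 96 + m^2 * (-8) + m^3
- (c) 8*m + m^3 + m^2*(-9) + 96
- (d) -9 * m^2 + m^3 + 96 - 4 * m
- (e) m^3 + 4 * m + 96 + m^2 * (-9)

Expanding (m - 4) * (m - 8) * (m + 3):
= -9 * m^2 + m^3 + 96 - 4 * m
d) -9 * m^2 + m^3 + 96 - 4 * m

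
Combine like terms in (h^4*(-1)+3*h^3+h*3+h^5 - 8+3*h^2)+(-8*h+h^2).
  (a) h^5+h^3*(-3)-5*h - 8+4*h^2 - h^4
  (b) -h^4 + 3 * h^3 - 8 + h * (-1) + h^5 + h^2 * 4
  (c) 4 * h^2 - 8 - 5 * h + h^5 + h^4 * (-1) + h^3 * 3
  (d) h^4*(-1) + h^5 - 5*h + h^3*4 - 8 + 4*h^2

Adding the polynomials and combining like terms:
(h^4*(-1) + 3*h^3 + h*3 + h^5 - 8 + 3*h^2) + (-8*h + h^2)
= 4 * h^2 - 8 - 5 * h + h^5 + h^4 * (-1) + h^3 * 3
c) 4 * h^2 - 8 - 5 * h + h^5 + h^4 * (-1) + h^3 * 3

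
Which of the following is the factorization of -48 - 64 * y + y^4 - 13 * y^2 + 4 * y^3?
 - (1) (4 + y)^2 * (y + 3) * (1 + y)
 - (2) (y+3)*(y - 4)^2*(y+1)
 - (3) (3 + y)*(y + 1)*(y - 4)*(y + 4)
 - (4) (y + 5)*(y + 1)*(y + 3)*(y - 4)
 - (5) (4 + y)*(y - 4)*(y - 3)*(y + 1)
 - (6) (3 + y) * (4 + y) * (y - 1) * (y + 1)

We need to factor -48 - 64 * y + y^4 - 13 * y^2 + 4 * y^3.
The factored form is (3 + y)*(y + 1)*(y - 4)*(y + 4).
3) (3 + y)*(y + 1)*(y - 4)*(y + 4)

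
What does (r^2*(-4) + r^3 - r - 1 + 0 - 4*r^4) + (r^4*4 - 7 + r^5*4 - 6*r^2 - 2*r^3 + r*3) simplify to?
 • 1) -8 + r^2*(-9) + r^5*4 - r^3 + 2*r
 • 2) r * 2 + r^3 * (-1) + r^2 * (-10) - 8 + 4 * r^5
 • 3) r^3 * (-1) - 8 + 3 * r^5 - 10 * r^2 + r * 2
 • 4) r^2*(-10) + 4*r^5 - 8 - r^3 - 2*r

Adding the polynomials and combining like terms:
(r^2*(-4) + r^3 - r - 1 + 0 - 4*r^4) + (r^4*4 - 7 + r^5*4 - 6*r^2 - 2*r^3 + r*3)
= r * 2 + r^3 * (-1) + r^2 * (-10) - 8 + 4 * r^5
2) r * 2 + r^3 * (-1) + r^2 * (-10) - 8 + 4 * r^5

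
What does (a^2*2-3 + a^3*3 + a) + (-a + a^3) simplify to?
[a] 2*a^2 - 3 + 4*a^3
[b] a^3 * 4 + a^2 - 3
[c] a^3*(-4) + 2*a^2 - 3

Adding the polynomials and combining like terms:
(a^2*2 - 3 + a^3*3 + a) + (-a + a^3)
= 2*a^2 - 3 + 4*a^3
a) 2*a^2 - 3 + 4*a^3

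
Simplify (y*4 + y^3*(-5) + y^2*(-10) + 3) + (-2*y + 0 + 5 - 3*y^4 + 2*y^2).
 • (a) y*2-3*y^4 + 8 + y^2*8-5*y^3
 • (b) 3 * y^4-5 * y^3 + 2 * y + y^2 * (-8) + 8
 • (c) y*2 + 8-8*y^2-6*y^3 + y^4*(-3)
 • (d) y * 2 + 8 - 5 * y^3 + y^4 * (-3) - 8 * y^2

Adding the polynomials and combining like terms:
(y*4 + y^3*(-5) + y^2*(-10) + 3) + (-2*y + 0 + 5 - 3*y^4 + 2*y^2)
= y * 2 + 8 - 5 * y^3 + y^4 * (-3) - 8 * y^2
d) y * 2 + 8 - 5 * y^3 + y^4 * (-3) - 8 * y^2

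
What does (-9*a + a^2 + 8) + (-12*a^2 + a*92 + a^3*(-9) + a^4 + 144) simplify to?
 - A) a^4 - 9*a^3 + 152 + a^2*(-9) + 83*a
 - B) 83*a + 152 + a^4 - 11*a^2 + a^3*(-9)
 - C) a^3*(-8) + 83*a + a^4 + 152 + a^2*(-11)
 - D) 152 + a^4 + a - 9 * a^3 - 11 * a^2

Adding the polynomials and combining like terms:
(-9*a + a^2 + 8) + (-12*a^2 + a*92 + a^3*(-9) + a^4 + 144)
= 83*a + 152 + a^4 - 11*a^2 + a^3*(-9)
B) 83*a + 152 + a^4 - 11*a^2 + a^3*(-9)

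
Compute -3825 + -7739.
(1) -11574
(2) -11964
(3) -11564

-3825 + -7739 = -11564
3) -11564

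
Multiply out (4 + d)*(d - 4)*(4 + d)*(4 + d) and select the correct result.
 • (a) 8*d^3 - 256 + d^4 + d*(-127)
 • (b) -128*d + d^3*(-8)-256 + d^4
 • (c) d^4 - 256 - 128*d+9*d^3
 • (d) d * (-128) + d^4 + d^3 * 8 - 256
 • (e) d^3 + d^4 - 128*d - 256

Expanding (4 + d)*(d - 4)*(4 + d)*(4 + d):
= d * (-128) + d^4 + d^3 * 8 - 256
d) d * (-128) + d^4 + d^3 * 8 - 256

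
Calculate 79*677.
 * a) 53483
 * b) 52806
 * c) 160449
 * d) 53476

79 * 677 = 53483
a) 53483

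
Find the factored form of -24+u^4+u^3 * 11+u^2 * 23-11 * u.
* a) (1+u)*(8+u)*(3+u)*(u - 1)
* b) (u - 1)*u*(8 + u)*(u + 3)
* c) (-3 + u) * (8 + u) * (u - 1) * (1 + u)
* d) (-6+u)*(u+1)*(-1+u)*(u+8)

We need to factor -24+u^4+u^3 * 11+u^2 * 23-11 * u.
The factored form is (1+u)*(8+u)*(3+u)*(u - 1).
a) (1+u)*(8+u)*(3+u)*(u - 1)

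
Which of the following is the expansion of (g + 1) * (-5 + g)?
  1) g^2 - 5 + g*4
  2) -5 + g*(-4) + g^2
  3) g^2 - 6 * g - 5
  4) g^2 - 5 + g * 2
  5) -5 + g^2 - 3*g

Expanding (g + 1) * (-5 + g):
= -5 + g*(-4) + g^2
2) -5 + g*(-4) + g^2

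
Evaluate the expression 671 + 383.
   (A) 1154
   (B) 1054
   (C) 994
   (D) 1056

671 + 383 = 1054
B) 1054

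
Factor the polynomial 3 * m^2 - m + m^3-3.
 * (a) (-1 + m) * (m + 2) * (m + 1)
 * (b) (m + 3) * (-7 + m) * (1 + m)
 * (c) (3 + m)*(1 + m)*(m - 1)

We need to factor 3 * m^2 - m + m^3-3.
The factored form is (3 + m)*(1 + m)*(m - 1).
c) (3 + m)*(1 + m)*(m - 1)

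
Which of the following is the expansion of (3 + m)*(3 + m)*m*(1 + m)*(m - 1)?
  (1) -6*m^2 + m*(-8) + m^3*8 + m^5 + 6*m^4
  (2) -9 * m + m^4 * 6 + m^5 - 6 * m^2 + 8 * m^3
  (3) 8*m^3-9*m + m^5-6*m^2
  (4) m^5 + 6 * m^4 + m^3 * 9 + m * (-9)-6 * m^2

Expanding (3 + m)*(3 + m)*m*(1 + m)*(m - 1):
= -9 * m + m^4 * 6 + m^5 - 6 * m^2 + 8 * m^3
2) -9 * m + m^4 * 6 + m^5 - 6 * m^2 + 8 * m^3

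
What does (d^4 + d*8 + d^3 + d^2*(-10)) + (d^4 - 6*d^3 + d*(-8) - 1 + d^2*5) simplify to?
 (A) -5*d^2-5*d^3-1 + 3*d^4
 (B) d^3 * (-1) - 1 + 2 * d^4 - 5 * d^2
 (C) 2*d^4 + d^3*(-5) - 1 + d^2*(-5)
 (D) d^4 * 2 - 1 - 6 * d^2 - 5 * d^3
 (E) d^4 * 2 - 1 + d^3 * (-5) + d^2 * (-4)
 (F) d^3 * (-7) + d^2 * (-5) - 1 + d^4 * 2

Adding the polynomials and combining like terms:
(d^4 + d*8 + d^3 + d^2*(-10)) + (d^4 - 6*d^3 + d*(-8) - 1 + d^2*5)
= 2*d^4 + d^3*(-5) - 1 + d^2*(-5)
C) 2*d^4 + d^3*(-5) - 1 + d^2*(-5)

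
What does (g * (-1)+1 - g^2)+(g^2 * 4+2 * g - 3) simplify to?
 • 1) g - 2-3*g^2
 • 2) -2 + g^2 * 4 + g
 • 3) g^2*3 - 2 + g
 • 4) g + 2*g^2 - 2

Adding the polynomials and combining like terms:
(g*(-1) + 1 - g^2) + (g^2*4 + 2*g - 3)
= g^2*3 - 2 + g
3) g^2*3 - 2 + g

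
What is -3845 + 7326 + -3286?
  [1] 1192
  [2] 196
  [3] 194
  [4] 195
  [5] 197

First: -3845 + 7326 = 3481
Then: 3481 + -3286 = 195
4) 195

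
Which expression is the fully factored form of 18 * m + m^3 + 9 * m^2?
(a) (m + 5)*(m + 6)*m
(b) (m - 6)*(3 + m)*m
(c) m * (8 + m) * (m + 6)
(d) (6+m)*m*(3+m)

We need to factor 18 * m + m^3 + 9 * m^2.
The factored form is (6+m)*m*(3+m).
d) (6+m)*m*(3+m)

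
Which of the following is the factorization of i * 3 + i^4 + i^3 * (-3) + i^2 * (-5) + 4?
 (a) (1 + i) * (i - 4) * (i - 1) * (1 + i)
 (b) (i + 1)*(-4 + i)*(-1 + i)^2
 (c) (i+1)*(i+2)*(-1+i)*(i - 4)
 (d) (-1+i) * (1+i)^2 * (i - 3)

We need to factor i * 3 + i^4 + i^3 * (-3) + i^2 * (-5) + 4.
The factored form is (1 + i) * (i - 4) * (i - 1) * (1 + i).
a) (1 + i) * (i - 4) * (i - 1) * (1 + i)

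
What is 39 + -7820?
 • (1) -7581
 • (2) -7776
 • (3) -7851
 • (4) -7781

39 + -7820 = -7781
4) -7781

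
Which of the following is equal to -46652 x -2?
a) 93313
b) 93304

-46652 * -2 = 93304
b) 93304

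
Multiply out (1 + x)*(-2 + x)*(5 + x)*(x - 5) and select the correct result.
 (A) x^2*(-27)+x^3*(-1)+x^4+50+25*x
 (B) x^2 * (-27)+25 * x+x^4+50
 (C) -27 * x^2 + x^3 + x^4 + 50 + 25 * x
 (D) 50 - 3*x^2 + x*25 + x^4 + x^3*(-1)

Expanding (1 + x)*(-2 + x)*(5 + x)*(x - 5):
= x^2*(-27)+x^3*(-1)+x^4+50+25*x
A) x^2*(-27)+x^3*(-1)+x^4+50+25*x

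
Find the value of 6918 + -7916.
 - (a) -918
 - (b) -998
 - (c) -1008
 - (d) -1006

6918 + -7916 = -998
b) -998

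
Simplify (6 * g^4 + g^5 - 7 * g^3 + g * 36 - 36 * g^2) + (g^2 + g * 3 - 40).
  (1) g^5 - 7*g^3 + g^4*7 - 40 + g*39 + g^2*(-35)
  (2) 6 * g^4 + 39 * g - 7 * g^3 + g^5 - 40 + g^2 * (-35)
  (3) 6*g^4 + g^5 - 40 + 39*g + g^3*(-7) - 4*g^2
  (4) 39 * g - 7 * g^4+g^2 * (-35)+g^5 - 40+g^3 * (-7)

Adding the polynomials and combining like terms:
(6*g^4 + g^5 - 7*g^3 + g*36 - 36*g^2) + (g^2 + g*3 - 40)
= 6 * g^4 + 39 * g - 7 * g^3 + g^5 - 40 + g^2 * (-35)
2) 6 * g^4 + 39 * g - 7 * g^3 + g^5 - 40 + g^2 * (-35)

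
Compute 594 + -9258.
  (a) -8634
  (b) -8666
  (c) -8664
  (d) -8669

594 + -9258 = -8664
c) -8664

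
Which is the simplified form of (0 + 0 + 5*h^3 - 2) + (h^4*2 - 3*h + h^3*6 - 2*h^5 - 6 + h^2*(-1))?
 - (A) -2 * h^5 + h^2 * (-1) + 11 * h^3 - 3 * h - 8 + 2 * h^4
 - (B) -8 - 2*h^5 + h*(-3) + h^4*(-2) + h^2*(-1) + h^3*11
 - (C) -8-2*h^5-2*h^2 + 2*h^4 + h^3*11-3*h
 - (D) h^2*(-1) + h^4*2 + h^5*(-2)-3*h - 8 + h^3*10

Adding the polynomials and combining like terms:
(0 + 0 + 5*h^3 - 2) + (h^4*2 - 3*h + h^3*6 - 2*h^5 - 6 + h^2*(-1))
= -2 * h^5 + h^2 * (-1) + 11 * h^3 - 3 * h - 8 + 2 * h^4
A) -2 * h^5 + h^2 * (-1) + 11 * h^3 - 3 * h - 8 + 2 * h^4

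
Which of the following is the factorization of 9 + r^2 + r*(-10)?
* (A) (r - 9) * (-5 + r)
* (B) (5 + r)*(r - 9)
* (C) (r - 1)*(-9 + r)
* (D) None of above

We need to factor 9 + r^2 + r*(-10).
The factored form is (r - 1)*(-9 + r).
C) (r - 1)*(-9 + r)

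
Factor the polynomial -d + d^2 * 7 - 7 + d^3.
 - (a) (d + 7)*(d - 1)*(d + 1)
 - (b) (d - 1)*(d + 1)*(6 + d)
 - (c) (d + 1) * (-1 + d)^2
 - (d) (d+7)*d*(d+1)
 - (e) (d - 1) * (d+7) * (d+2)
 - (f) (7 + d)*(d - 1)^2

We need to factor -d + d^2 * 7 - 7 + d^3.
The factored form is (d + 7)*(d - 1)*(d + 1).
a) (d + 7)*(d - 1)*(d + 1)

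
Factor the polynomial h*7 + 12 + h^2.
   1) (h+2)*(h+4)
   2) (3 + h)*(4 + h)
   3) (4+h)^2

We need to factor h*7 + 12 + h^2.
The factored form is (3 + h)*(4 + h).
2) (3 + h)*(4 + h)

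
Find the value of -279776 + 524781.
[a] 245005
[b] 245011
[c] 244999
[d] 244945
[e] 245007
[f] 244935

-279776 + 524781 = 245005
a) 245005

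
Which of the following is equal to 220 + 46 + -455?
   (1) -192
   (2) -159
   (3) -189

First: 220 + 46 = 266
Then: 266 + -455 = -189
3) -189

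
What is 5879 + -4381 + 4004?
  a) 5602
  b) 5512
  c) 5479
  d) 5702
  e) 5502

First: 5879 + -4381 = 1498
Then: 1498 + 4004 = 5502
e) 5502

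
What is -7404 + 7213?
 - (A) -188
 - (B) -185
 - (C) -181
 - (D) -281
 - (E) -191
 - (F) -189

-7404 + 7213 = -191
E) -191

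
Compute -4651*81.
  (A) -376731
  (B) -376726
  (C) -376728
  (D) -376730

-4651 * 81 = -376731
A) -376731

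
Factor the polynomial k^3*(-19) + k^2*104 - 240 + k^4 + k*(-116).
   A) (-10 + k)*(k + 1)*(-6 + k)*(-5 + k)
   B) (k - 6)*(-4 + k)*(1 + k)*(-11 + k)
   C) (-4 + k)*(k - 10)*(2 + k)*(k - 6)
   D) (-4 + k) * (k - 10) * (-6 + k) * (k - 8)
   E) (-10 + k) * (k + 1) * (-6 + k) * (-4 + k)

We need to factor k^3*(-19) + k^2*104 - 240 + k^4 + k*(-116).
The factored form is (-10 + k) * (k + 1) * (-6 + k) * (-4 + k).
E) (-10 + k) * (k + 1) * (-6 + k) * (-4 + k)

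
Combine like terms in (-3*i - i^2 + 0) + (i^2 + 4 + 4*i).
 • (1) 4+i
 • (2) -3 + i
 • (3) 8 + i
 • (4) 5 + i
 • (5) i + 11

Adding the polynomials and combining like terms:
(-3*i - i^2 + 0) + (i^2 + 4 + 4*i)
= 4+i
1) 4+i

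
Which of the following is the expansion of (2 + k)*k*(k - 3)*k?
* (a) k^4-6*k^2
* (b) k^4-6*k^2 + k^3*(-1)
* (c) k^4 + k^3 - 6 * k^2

Expanding (2 + k)*k*(k - 3)*k:
= k^4-6*k^2 + k^3*(-1)
b) k^4-6*k^2 + k^3*(-1)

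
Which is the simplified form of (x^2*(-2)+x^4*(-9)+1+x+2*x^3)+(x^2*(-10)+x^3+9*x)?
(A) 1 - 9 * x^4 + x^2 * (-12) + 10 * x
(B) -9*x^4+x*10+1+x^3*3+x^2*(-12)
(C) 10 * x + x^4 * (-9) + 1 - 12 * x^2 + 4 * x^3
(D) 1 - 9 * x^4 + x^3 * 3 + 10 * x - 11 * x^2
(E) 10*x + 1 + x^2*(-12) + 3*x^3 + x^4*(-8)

Adding the polynomials and combining like terms:
(x^2*(-2) + x^4*(-9) + 1 + x + 2*x^3) + (x^2*(-10) + x^3 + 9*x)
= -9*x^4+x*10+1+x^3*3+x^2*(-12)
B) -9*x^4+x*10+1+x^3*3+x^2*(-12)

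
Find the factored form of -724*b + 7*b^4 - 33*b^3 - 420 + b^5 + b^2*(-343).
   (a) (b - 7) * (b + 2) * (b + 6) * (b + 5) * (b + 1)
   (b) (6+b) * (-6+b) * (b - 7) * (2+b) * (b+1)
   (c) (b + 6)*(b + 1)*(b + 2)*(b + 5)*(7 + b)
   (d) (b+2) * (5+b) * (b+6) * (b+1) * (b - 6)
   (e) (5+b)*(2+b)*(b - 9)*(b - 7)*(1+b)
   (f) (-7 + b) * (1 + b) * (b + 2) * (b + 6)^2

We need to factor -724*b + 7*b^4 - 33*b^3 - 420 + b^5 + b^2*(-343).
The factored form is (b - 7) * (b + 2) * (b + 6) * (b + 5) * (b + 1).
a) (b - 7) * (b + 2) * (b + 6) * (b + 5) * (b + 1)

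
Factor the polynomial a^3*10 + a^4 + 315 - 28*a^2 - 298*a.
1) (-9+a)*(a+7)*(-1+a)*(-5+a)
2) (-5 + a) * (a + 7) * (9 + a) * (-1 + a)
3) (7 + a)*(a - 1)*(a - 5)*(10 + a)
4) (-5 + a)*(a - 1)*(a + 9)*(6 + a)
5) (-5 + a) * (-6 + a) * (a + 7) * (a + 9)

We need to factor a^3*10 + a^4 + 315 - 28*a^2 - 298*a.
The factored form is (-5 + a) * (a + 7) * (9 + a) * (-1 + a).
2) (-5 + a) * (a + 7) * (9 + a) * (-1 + a)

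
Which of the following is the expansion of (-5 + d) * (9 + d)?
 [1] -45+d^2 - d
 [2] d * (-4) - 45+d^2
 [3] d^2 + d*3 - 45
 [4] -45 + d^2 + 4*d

Expanding (-5 + d) * (9 + d):
= -45 + d^2 + 4*d
4) -45 + d^2 + 4*d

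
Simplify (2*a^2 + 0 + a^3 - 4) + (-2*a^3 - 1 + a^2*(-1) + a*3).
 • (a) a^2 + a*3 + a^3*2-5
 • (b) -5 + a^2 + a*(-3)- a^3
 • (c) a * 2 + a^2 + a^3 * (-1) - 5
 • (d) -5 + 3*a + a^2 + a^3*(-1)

Adding the polynomials and combining like terms:
(2*a^2 + 0 + a^3 - 4) + (-2*a^3 - 1 + a^2*(-1) + a*3)
= -5 + 3*a + a^2 + a^3*(-1)
d) -5 + 3*a + a^2 + a^3*(-1)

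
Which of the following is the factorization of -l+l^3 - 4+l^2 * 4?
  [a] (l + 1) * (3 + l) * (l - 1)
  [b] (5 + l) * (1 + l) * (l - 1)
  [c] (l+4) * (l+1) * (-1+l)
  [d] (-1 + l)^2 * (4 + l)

We need to factor -l+l^3 - 4+l^2 * 4.
The factored form is (l+4) * (l+1) * (-1+l).
c) (l+4) * (l+1) * (-1+l)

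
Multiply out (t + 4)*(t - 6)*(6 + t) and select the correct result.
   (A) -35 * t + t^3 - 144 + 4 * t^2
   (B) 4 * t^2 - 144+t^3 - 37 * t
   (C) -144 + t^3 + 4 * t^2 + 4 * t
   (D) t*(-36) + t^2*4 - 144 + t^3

Expanding (t + 4)*(t - 6)*(6 + t):
= t*(-36) + t^2*4 - 144 + t^3
D) t*(-36) + t^2*4 - 144 + t^3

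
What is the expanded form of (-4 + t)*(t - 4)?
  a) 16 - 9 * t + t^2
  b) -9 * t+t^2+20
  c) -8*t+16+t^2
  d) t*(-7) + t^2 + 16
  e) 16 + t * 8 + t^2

Expanding (-4 + t)*(t - 4):
= -8*t+16+t^2
c) -8*t+16+t^2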